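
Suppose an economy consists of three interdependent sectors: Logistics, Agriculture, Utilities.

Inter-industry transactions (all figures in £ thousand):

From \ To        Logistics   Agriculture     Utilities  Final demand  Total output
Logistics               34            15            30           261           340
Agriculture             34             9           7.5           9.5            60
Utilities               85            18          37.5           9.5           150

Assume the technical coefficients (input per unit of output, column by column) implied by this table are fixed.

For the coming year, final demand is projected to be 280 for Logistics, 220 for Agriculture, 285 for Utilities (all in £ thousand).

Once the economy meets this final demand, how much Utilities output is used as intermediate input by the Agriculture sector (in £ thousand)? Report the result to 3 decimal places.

z_UA = 110.554

Technical coefficients a_ij = z_ij / X_j:
  a_LL = 34/340 = 0.10, a_AL = 34/340 = 0.10, a_UL = 85/340 = 0.25
  a_LA = 15/60 = 0.25, a_AA = 9/60 = 0.15, a_UA = 18/60 = 0.30
  a_LU = 30/150 = 0.20, a_AU = 7.5/150 = 0.05, a_UU = 37.5/150 = 0.25
I − A =
  [   0.90    -0.25    -0.20]
  [  -0.10     0.85    -0.05]
  [  -0.25    -0.30     0.75]
Cofactors of I−A, C_ij = (−1)^(i+j)·(minor ij) (rows/columns in the sector order above):
  C_11 = (0.85)(0.75) − (-0.05)(-0.30) = 0.6225
  C_12 = −[(-0.10)(0.75) − (-0.05)(-0.25)] = 0.0875
  C_13 = (-0.10)(-0.30) − (0.85)(-0.25) = 0.2425
  C_21 = −[(-0.25)(0.75) − (-0.20)(-0.30)] = 0.2475
  C_22 = (0.90)(0.75) − (-0.20)(-0.25) = 0.6250
  C_23 = −[(0.90)(-0.30) − (-0.25)(-0.25)] = 0.3325
  C_31 = (-0.25)(-0.05) − (-0.20)(0.85) = 0.1825
  C_32 = −[(0.90)(-0.05) − (-0.20)(-0.10)] = 0.0650
  C_33 = (0.90)(0.85) − (-0.25)(-0.10) = 0.7400
det(I−A) = Σ_j (I−A)_1j·C_1j = (0.90)(0.6225) + (-0.25)(0.0875) + (-0.20)(0.2425) = 0.489875
adj(I−A) = Cᵀ =
  [ 0.6225   0.2475   0.1825]
  [ 0.0875   0.6250   0.0650]
  [ 0.2425   0.3325   0.7400]
(I − A)⁻¹ = adj(I−A) / det(I−A) ≈
  [   1.2707     0.5052     0.3725]
  [   0.1786     1.2758     0.1327]
  [   0.4950     0.6787     1.5106]
First solve x = (I − A)⁻¹ d = adj(I−A)·d / det(I−A); in particular x_A = (0.0875·280 + 0.6250·220 + 0.0650·285) / 0.489875 = 180.525 / 0.489875 ≈ 368.51238.
Intermediate flow from U to A: z_UA = a_UA · x_A = 0.30 × 180.525 / 0.489875 = 54.1575 / 0.489875 ≈ 110.554.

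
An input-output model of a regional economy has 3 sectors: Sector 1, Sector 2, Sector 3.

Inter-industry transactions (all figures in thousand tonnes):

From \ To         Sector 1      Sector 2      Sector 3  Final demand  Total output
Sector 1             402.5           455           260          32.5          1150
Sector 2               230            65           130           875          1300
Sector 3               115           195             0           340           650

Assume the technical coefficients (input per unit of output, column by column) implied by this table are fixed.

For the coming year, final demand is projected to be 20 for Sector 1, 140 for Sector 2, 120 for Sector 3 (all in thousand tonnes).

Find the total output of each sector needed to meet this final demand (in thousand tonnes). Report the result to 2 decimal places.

Technical coefficients a_ij = z_ij / X_j:
  a_11 = 402.5/1150 = 0.35, a_21 = 230/1150 = 0.20, a_31 = 115/1150 = 0.10
  a_12 = 455/1300 = 0.35, a_22 = 65/1300 = 0.05, a_32 = 195/1300 = 0.15
  a_13 = 260/650 = 0.40, a_23 = 130/650 = 0.20, a_33 = 0/650 = 0.00
I − A =
  [   0.65    -0.35    -0.40]
  [  -0.20     0.95    -0.20]
  [  -0.10    -0.15     1.00]
Cofactors of I−A, C_ij = (−1)^(i+j)·(minor ij) (rows/columns in the sector order above):
  C_11 = (0.95)(1.00) − (-0.20)(-0.15) = 0.9200
  C_12 = −[(-0.20)(1.00) − (-0.20)(-0.10)] = 0.2200
  C_13 = (-0.20)(-0.15) − (0.95)(-0.10) = 0.1250
  C_21 = −[(-0.35)(1.00) − (-0.40)(-0.15)] = 0.4100
  C_22 = (0.65)(1.00) − (-0.40)(-0.10) = 0.6100
  C_23 = −[(0.65)(-0.15) − (-0.35)(-0.10)] = 0.1325
  C_31 = (-0.35)(-0.20) − (-0.40)(0.95) = 0.4500
  C_32 = −[(0.65)(-0.20) − (-0.40)(-0.20)] = 0.2100
  C_33 = (0.65)(0.95) − (-0.35)(-0.20) = 0.5475
det(I−A) = Σ_j (I−A)_1j·C_1j = (0.65)(0.9200) + (-0.35)(0.2200) + (-0.40)(0.1250) = 0.4710
adj(I−A) = Cᵀ =
  [ 0.9200   0.4100   0.4500]
  [ 0.2200   0.6100   0.2100]
  [ 0.1250   0.1325   0.5475]
(I − A)⁻¹ = adj(I−A) / det(I−A) ≈
  [   1.9533     0.8705     0.9554]
  [   0.4671     1.2951     0.4459]
  [   0.2654     0.2813     1.1624]
x = (I − A)⁻¹ d = adj(I−A)·d / det(I−A), with det(I−A) = 0.4710:
  x_1 = (0.9200·20 + 0.4100·140 + 0.4500·120) / 0.4710 = 129.80 / 0.4710 ≈ 275.58
  x_2 = (0.2200·20 + 0.6100·140 + 0.2100·120) / 0.4710 = 115.00 / 0.4710 ≈ 244.16
  x_3 = (0.1250·20 + 0.1325·140 + 0.5475·120) / 0.4710 = 86.75 / 0.4710 ≈ 184.18

x_1 = 275.58, x_2 = 244.16, x_3 = 184.18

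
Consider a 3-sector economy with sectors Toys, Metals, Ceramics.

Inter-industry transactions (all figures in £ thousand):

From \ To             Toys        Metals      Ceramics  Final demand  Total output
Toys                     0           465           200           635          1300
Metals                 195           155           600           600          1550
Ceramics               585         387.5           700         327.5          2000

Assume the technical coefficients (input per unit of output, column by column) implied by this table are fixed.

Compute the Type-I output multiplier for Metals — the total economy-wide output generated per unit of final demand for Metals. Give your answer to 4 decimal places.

Technical coefficients a_ij = z_ij / X_j:
  a_TT = 0/1300 = 0.00, a_MT = 195/1300 = 0.15, a_CT = 585/1300 = 0.45
  a_TM = 465/1550 = 0.30, a_MM = 155/1550 = 0.10, a_CM = 387.5/1550 = 0.25
  a_TC = 200/2000 = 0.10, a_MC = 600/2000 = 0.30, a_CC = 700/2000 = 0.35
I − A =
  [   1.00    -0.30    -0.10]
  [  -0.15     0.90    -0.30]
  [  -0.45    -0.25     0.65]
Cofactors of I−A, C_ij = (−1)^(i+j)·(minor ij) (rows/columns in the sector order above):
  C_11 = (0.90)(0.65) − (-0.30)(-0.25) = 0.5100
  C_12 = −[(-0.15)(0.65) − (-0.30)(-0.45)] = 0.2325
  C_13 = (-0.15)(-0.25) − (0.90)(-0.45) = 0.4425
  C_21 = −[(-0.30)(0.65) − (-0.10)(-0.25)] = 0.2200
  C_22 = (1.00)(0.65) − (-0.10)(-0.45) = 0.6050
  C_23 = −[(1.00)(-0.25) − (-0.30)(-0.45)] = 0.3850
  C_31 = (-0.30)(-0.30) − (-0.10)(0.90) = 0.1800
  C_32 = −[(1.00)(-0.30) − (-0.10)(-0.15)] = 0.3150
  C_33 = (1.00)(0.90) − (-0.30)(-0.15) = 0.8550
det(I−A) = Σ_j (I−A)_1j·C_1j = (1.00)(0.5100) + (-0.30)(0.2325) + (-0.10)(0.4425) = 0.3960
adj(I−A) = Cᵀ =
  [ 0.5100   0.2200   0.1800]
  [ 0.2325   0.6050   0.3150]
  [ 0.4425   0.3850   0.8550]
(I − A)⁻¹ = adj(I−A) / det(I−A) ≈
  [   1.28788     0.55556     0.45455]
  [   0.58712     1.52778     0.79545]
  [   1.11742     0.97222     2.15909]
The output multiplier for sector j is the column-j sum of the Leontief inverse (I − A)⁻¹ = adj(I−A) / det(I−A).
Column M of adj(I−A): (0.2200, 0.6050, 0.3850); det(I−A) = 0.3960.
m_M = (0.2200 + 0.6050 + 0.3850) / 0.3960 = 1.21 / 0.3960 ≈ 3.0556.

m_M = 3.0556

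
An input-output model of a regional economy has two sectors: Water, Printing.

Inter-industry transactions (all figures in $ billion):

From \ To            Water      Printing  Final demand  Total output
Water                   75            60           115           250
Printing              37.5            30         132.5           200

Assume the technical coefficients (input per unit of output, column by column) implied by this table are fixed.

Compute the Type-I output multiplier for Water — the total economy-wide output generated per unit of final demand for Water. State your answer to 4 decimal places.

Technical coefficients a_ij = z_ij / X_j:
  a_11 = 75/250 = 0.30, a_21 = 37.5/250 = 0.15
  a_12 = 60/200 = 0.30, a_22 = 30/200 = 0.15
I − A =
  [   0.70    -0.30]
  [  -0.15     0.85]
det(I−A) = (0.70)(0.85) − (-0.30)(-0.15) = 0.5500
adj(I−A) = [[0.85, 0.30], [0.15, 0.70]]
(I − A)⁻¹ = adj(I−A) / det(I−A) ≈
  [   1.54545     0.54545]
  [   0.27273     1.27273]
The output multiplier for sector j is the column-j sum of the Leontief inverse (I − A)⁻¹ = adj(I−A) / det(I−A).
Column 1 of adj(I−A): (0.85, 0.15); det(I−A) = 0.5500.
m_1 = (0.85 + 0.15) / 0.5500 = 1.00 / 0.5500 ≈ 1.8182.

m_1 = 1.8182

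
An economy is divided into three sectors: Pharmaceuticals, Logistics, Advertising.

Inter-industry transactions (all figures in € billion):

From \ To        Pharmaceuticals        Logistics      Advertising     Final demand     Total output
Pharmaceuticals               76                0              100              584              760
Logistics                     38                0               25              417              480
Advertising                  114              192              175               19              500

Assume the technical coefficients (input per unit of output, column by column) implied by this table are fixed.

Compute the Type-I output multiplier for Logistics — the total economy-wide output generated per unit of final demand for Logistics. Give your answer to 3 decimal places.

m_2 = 1.867

Technical coefficients a_ij = z_ij / X_j:
  a_11 = 76/760 = 0.10, a_21 = 38/760 = 0.05, a_31 = 114/760 = 0.15
  a_12 = 0/480 = 0.00, a_22 = 0/480 = 0.00, a_32 = 192/480 = 0.40
  a_13 = 100/500 = 0.20, a_23 = 25/500 = 0.05, a_33 = 175/500 = 0.35
I − A =
  [   0.90     0.00    -0.20]
  [  -0.05     1.00    -0.05]
  [  -0.15    -0.40     0.65]
Cofactors of I−A, C_ij = (−1)^(i+j)·(minor ij) (rows/columns in the sector order above):
  C_11 = (1.00)(0.65) − (-0.05)(-0.40) = 0.6300
  C_12 = −[(-0.05)(0.65) − (-0.05)(-0.15)] = 0.0400
  C_13 = (-0.05)(-0.40) − (1.00)(-0.15) = 0.1700
  C_21 = −[(0.00)(0.65) − (-0.20)(-0.40)] = 0.0800
  C_22 = (0.90)(0.65) − (-0.20)(-0.15) = 0.5550
  C_23 = −[(0.90)(-0.40) − (0.00)(-0.15)] = 0.3600
  C_31 = (0.00)(-0.05) − (-0.20)(1.00) = 0.2000
  C_32 = −[(0.90)(-0.05) − (-0.20)(-0.05)] = 0.0550
  C_33 = (0.90)(1.00) − (0.00)(-0.05) = 0.9000
det(I−A) = Σ_j (I−A)_1j·C_1j = (0.90)(0.6300) + (0.00)(0.0400) + (-0.20)(0.1700) = 0.5330
adj(I−A) = Cᵀ =
  [ 0.6300   0.0800   0.2000]
  [ 0.0400   0.5550   0.0550]
  [ 0.1700   0.3600   0.9000]
(I − A)⁻¹ = adj(I−A) / det(I−A) ≈
  [   1.1820     0.1501     0.3752]
  [   0.0750     1.0413     0.1032]
  [   0.3189     0.6754     1.6886]
The output multiplier for sector j is the column-j sum of the Leontief inverse (I − A)⁻¹ = adj(I−A) / det(I−A).
Column 2 of adj(I−A): (0.0800, 0.5550, 0.3600); det(I−A) = 0.5330.
m_2 = (0.0800 + 0.5550 + 0.3600) / 0.5330 = 0.995 / 0.5330 ≈ 1.867.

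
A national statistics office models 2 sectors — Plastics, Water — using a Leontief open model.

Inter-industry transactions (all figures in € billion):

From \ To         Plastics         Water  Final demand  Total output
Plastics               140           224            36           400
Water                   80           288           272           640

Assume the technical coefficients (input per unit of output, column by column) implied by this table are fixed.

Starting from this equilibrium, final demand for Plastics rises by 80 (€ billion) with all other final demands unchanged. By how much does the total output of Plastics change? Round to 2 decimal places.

Δx_P = 153.04

Technical coefficients a_ij = z_ij / X_j:
  a_PP = 140/400 = 0.35, a_WP = 80/400 = 0.20
  a_PW = 224/640 = 0.35, a_WW = 288/640 = 0.45
I − A =
  [   0.65    -0.35]
  [  -0.20     0.55]
det(I−A) = (0.65)(0.55) − (-0.35)(-0.20) = 0.2875
adj(I−A) = [[0.55, 0.35], [0.20, 0.65]]
(I − A)⁻¹ = adj(I−A) / det(I−A) ≈
  [   1.9130     1.2174]
  [   0.6957     2.2609]
Δx = (I − A)⁻¹ Δd with Δd having +80 in the Plastics component and 0 elsewhere.
So Δx_P = L_PP · (+80), where L_PP = adj(I−A)_PP / det(I−A) = 0.55 / 0.2875.
Δx_P = 0.55 × (+80) / 0.2875 = 44.00 / 0.2875 ≈ 153.04.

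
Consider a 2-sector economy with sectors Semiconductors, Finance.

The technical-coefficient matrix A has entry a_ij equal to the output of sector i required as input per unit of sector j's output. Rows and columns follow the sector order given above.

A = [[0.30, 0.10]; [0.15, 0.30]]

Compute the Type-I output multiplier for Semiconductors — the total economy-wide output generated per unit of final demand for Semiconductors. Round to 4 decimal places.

m_S = 1.7895

I − A =
  [   0.70    -0.10]
  [  -0.15     0.70]
det(I−A) = (0.70)(0.70) − (-0.10)(-0.15) = 0.4750
adj(I−A) = [[0.70, 0.10], [0.15, 0.70]]
(I − A)⁻¹ = adj(I−A) / det(I−A) ≈
  [   1.47368     0.21053]
  [   0.31579     1.47368]
The output multiplier for sector j is the column-j sum of the Leontief inverse (I − A)⁻¹ = adj(I−A) / det(I−A).
Column S of adj(I−A): (0.70, 0.15); det(I−A) = 0.4750.
m_S = (0.70 + 0.15) / 0.4750 = 0.85 / 0.4750 ≈ 1.7895.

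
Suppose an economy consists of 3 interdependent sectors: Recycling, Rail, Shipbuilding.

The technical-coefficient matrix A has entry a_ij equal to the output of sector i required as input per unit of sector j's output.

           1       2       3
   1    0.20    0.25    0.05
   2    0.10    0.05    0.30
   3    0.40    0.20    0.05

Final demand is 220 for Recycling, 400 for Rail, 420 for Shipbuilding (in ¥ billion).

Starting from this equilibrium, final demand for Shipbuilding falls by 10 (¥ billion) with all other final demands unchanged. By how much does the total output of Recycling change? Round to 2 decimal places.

Δx_1 = -2.04

I − A =
  [   0.80    -0.25    -0.05]
  [  -0.10     0.95    -0.30]
  [  -0.40    -0.20     0.95]
Cofactors of I−A, C_ij = (−1)^(i+j)·(minor ij) (rows/columns in the sector order above):
  C_11 = (0.95)(0.95) − (-0.30)(-0.20) = 0.8425
  C_12 = −[(-0.10)(0.95) − (-0.30)(-0.40)] = 0.2150
  C_13 = (-0.10)(-0.20) − (0.95)(-0.40) = 0.4000
  C_21 = −[(-0.25)(0.95) − (-0.05)(-0.20)] = 0.2475
  C_22 = (0.80)(0.95) − (-0.05)(-0.40) = 0.7400
  C_23 = −[(0.80)(-0.20) − (-0.25)(-0.40)] = 0.2600
  C_31 = (-0.25)(-0.30) − (-0.05)(0.95) = 0.1225
  C_32 = −[(0.80)(-0.30) − (-0.05)(-0.10)] = 0.2450
  C_33 = (0.80)(0.95) − (-0.25)(-0.10) = 0.7350
det(I−A) = Σ_j (I−A)_1j·C_1j = (0.80)(0.8425) + (-0.25)(0.2150) + (-0.05)(0.4000) = 0.60025
adj(I−A) = Cᵀ =
  [ 0.8425   0.2475   0.1225]
  [ 0.2150   0.7400   0.2450]
  [ 0.4000   0.2600   0.7350]
(I − A)⁻¹ = adj(I−A) / det(I−A) ≈
  [   1.4036     0.4123     0.2041]
  [   0.3582     1.2328     0.4082]
  [   0.6664     0.4332     1.2245]
Δx = (I − A)⁻¹ Δd with Δd having -10 in the Shipbuilding component and 0 elsewhere.
So Δx_1 = L_13 · (-10), where L_13 = adj(I−A)_13 / det(I−A) = 0.1225 / 0.60025.
Δx_1 = 0.1225 × (-10) / 0.60025 = -1.225 / 0.60025 ≈ -2.04.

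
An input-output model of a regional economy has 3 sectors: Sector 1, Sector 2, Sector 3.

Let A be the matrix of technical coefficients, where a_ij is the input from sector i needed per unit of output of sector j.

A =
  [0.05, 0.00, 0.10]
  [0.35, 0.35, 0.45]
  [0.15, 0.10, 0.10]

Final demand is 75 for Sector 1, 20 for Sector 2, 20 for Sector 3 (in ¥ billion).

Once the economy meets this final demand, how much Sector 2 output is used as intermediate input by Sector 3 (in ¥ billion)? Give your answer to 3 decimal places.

I − A =
  [   0.95     0.00    -0.10]
  [  -0.35     0.65    -0.45]
  [  -0.15    -0.10     0.90]
Cofactors of I−A, C_ij = (−1)^(i+j)·(minor ij) (rows/columns in the sector order above):
  C_11 = (0.65)(0.90) − (-0.45)(-0.10) = 0.5400
  C_12 = −[(-0.35)(0.90) − (-0.45)(-0.15)] = 0.3825
  C_13 = (-0.35)(-0.10) − (0.65)(-0.15) = 0.1325
  C_21 = −[(0.00)(0.90) − (-0.10)(-0.10)] = 0.0100
  C_22 = (0.95)(0.90) − (-0.10)(-0.15) = 0.8400
  C_23 = −[(0.95)(-0.10) − (0.00)(-0.15)] = 0.0950
  C_31 = (0.00)(-0.45) − (-0.10)(0.65) = 0.0650
  C_32 = −[(0.95)(-0.45) − (-0.10)(-0.35)] = 0.4625
  C_33 = (0.95)(0.65) − (0.00)(-0.35) = 0.6175
det(I−A) = Σ_j (I−A)_1j·C_1j = (0.95)(0.5400) + (0.00)(0.3825) + (-0.10)(0.1325) = 0.49975
adj(I−A) = Cᵀ =
  [ 0.5400   0.0100   0.0650]
  [ 0.3825   0.8400   0.4625]
  [ 0.1325   0.0950   0.6175]
(I − A)⁻¹ = adj(I−A) / det(I−A) ≈
  [   1.0805     0.0200     0.1301]
  [   0.7654     1.6808     0.9255]
  [   0.2651     0.1901     1.2356]
First solve x = (I − A)⁻¹ d = adj(I−A)·d / det(I−A); in particular x_3 = (0.1325·75 + 0.0950·20 + 0.6175·20) / 0.49975 = 24.1875 / 0.49975 ≈ 48.39920.
Intermediate flow from 2 to 3: z_23 = a_23 · x_3 = 0.45 × 24.1875 / 0.49975 = 10.884375 / 0.49975 ≈ 21.780.

z_23 = 21.780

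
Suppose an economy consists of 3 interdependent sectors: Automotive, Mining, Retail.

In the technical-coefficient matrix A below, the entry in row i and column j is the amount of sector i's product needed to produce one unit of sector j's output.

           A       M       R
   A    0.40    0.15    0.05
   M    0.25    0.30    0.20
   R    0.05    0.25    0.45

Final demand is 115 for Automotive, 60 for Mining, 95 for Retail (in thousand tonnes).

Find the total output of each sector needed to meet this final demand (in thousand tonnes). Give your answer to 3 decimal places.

I − A =
  [   0.60    -0.15    -0.05]
  [  -0.25     0.70    -0.20]
  [  -0.05    -0.25     0.55]
Cofactors of I−A, C_ij = (−1)^(i+j)·(minor ij) (rows/columns in the sector order above):
  C_11 = (0.70)(0.55) − (-0.20)(-0.25) = 0.3350
  C_12 = −[(-0.25)(0.55) − (-0.20)(-0.05)] = 0.1475
  C_13 = (-0.25)(-0.25) − (0.70)(-0.05) = 0.0975
  C_21 = −[(-0.15)(0.55) − (-0.05)(-0.25)] = 0.0950
  C_22 = (0.60)(0.55) − (-0.05)(-0.05) = 0.3275
  C_23 = −[(0.60)(-0.25) − (-0.15)(-0.05)] = 0.1575
  C_31 = (-0.15)(-0.20) − (-0.05)(0.70) = 0.0650
  C_32 = −[(0.60)(-0.20) − (-0.05)(-0.25)] = 0.1325
  C_33 = (0.60)(0.70) − (-0.15)(-0.25) = 0.3825
det(I−A) = Σ_j (I−A)_1j·C_1j = (0.60)(0.3350) + (-0.15)(0.1475) + (-0.05)(0.0975) = 0.1740
adj(I−A) = Cᵀ =
  [ 0.3350   0.0950   0.0650]
  [ 0.1475   0.3275   0.1325]
  [ 0.0975   0.1575   0.3825]
(I − A)⁻¹ = adj(I−A) / det(I−A) ≈
  [   1.9253     0.5460     0.3736]
  [   0.8477     1.8822     0.7615]
  [   0.5603     0.9052     2.1983]
x = (I − A)⁻¹ d = adj(I−A)·d / det(I−A), with det(I−A) = 0.1740:
  x_A = (0.3350·115 + 0.0950·60 + 0.0650·95) / 0.1740 = 50.40 / 0.1740 ≈ 289.655
  x_M = (0.1475·115 + 0.3275·60 + 0.1325·95) / 0.1740 = 49.20 / 0.1740 ≈ 282.759
  x_R = (0.0975·115 + 0.1575·60 + 0.3825·95) / 0.1740 = 57.00 / 0.1740 ≈ 327.586

x_A = 289.655, x_M = 282.759, x_R = 327.586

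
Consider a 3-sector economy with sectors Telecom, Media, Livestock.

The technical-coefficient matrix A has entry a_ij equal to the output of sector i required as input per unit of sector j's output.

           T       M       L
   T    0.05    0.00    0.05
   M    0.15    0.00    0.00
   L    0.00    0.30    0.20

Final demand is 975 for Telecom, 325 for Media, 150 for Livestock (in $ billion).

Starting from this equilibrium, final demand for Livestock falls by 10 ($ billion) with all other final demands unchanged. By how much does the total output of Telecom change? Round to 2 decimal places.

Δx_T = -0.66

I − A =
  [   0.95     0.00    -0.05]
  [  -0.15     1.00     0.00]
  [   0.00    -0.30     0.80]
Cofactors of I−A, C_ij = (−1)^(i+j)·(minor ij) (rows/columns in the sector order above):
  C_11 = (1.00)(0.80) − (0.00)(-0.30) = 0.8000
  C_12 = −[(-0.15)(0.80) − (0.00)(0.00)] = 0.1200
  C_13 = (-0.15)(-0.30) − (1.00)(0.00) = 0.0450
  C_21 = −[(0.00)(0.80) − (-0.05)(-0.30)] = 0.0150
  C_22 = (0.95)(0.80) − (-0.05)(0.00) = 0.7600
  C_23 = −[(0.95)(-0.30) − (0.00)(0.00)] = 0.2850
  C_31 = (0.00)(0.00) − (-0.05)(1.00) = 0.0500
  C_32 = −[(0.95)(0.00) − (-0.05)(-0.15)] = 0.0075
  C_33 = (0.95)(1.00) − (0.00)(-0.15) = 0.9500
det(I−A) = Σ_j (I−A)_1j·C_1j = (0.95)(0.8000) + (0.00)(0.1200) + (-0.05)(0.0450) = 0.75775
adj(I−A) = Cᵀ =
  [ 0.8000   0.0150   0.0500]
  [ 0.1200   0.7600   0.0075]
  [ 0.0450   0.2850   0.9500]
(I − A)⁻¹ = adj(I−A) / det(I−A) ≈
  [   1.0558     0.0198     0.0660]
  [   0.1584     1.0030     0.0099]
  [   0.0594     0.3761     1.2537]
Δx = (I − A)⁻¹ Δd with Δd having -10 in the Livestock component and 0 elsewhere.
So Δx_T = L_TL · (-10), where L_TL = adj(I−A)_TL / det(I−A) = 0.0500 / 0.75775.
Δx_T = 0.0500 × (-10) / 0.75775 = -0.50 / 0.75775 ≈ -0.66.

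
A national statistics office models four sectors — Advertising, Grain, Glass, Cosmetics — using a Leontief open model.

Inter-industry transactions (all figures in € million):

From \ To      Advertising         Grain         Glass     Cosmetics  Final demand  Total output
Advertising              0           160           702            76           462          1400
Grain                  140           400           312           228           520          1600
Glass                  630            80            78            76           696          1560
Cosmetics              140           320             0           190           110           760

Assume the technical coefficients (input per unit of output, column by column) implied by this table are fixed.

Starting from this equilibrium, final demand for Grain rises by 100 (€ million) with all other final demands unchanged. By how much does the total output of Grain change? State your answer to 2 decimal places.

Δx_2 = 165.73

Technical coefficients a_ij = z_ij / X_j:
  a_11 = 0/1400 = 0.00, a_21 = 140/1400 = 0.10, a_31 = 630/1400 = 0.45, a_41 = 140/1400 = 0.10
  a_12 = 160/1600 = 0.10, a_22 = 400/1600 = 0.25, a_32 = 80/1600 = 0.05, a_42 = 320/1600 = 0.20
  a_13 = 702/1560 = 0.45, a_23 = 312/1560 = 0.20, a_33 = 78/1560 = 0.05, a_43 = 0/1560 = 0.00
  a_14 = 76/760 = 0.10, a_24 = 228/760 = 0.30, a_34 = 76/760 = 0.10, a_44 = 190/760 = 0.25
I − A =
  [   1.00    -0.10    -0.45    -0.10]
  [  -0.10     0.75    -0.20    -0.30]
  [  -0.45    -0.05     0.95    -0.10]
  [  -0.10    -0.20     0.00     0.75]
Compute the cofactors C_ij = (−1)^(i+j)·(3×3 minor ij) of I−A; the adjugate is their transpose:
adj(I−A) = Cᵀ =
  [ 0.465875   0.116125   0.245125   0.141250]
  [ 0.169250   0.546625   0.195250   0.267250]
  [ 0.240875   0.100750   0.482500   0.136750]
  [ 0.107250   0.161250   0.084750   0.529875]
det(I−A) = Σ_j (I−A)_1j·C_1j = (1.00)(0.465875) + (-0.10)(0.169250) + (-0.45)(0.240875) + (-0.10)(0.107250) = 0.32983125
(I − A)⁻¹ = adj(I−A) / det(I−A) ≈
  [   1.4125     0.3521     0.7432     0.4282]
  [   0.5131     1.6573     0.5920     0.8103]
  [   0.7303     0.3055     1.4629     0.4146]
  [   0.3252     0.4889     0.2569     1.6065]
Δx = (I − A)⁻¹ Δd with Δd having +100 in the Grain component and 0 elsewhere.
So Δx_2 = L_22 · (+100), where L_22 = adj(I−A)_22 / det(I−A) = 0.546625 / 0.32983125.
Δx_2 = 0.546625 × (+100) / 0.32983125 = 54.6625 / 0.32983125 ≈ 165.73.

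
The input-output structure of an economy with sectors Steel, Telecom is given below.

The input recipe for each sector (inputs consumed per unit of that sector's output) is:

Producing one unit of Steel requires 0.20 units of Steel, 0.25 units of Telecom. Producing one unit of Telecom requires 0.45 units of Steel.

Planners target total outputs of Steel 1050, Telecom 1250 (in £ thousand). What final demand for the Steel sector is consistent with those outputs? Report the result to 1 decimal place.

d_1 = 277.5

I − A =
  [   0.80    -0.45]
  [  -0.25     1.00]
d = (I − A) x:
  d_1 = (+0.80)·1050 + (-0.45)·1250 = 277.5
  d_2 = (-0.25)·1050 + (+1.00)·1250 = 987.5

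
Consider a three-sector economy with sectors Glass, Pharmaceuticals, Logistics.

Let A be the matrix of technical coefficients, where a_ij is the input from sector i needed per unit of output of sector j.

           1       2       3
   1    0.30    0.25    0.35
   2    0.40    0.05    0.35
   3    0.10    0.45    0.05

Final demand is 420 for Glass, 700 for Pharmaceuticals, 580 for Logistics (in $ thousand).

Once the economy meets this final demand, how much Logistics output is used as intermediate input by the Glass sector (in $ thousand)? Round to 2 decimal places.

z_31 = 259.10

I − A =
  [   0.70    -0.25    -0.35]
  [  -0.40     0.95    -0.35]
  [  -0.10    -0.45     0.95]
Cofactors of I−A, C_ij = (−1)^(i+j)·(minor ij) (rows/columns in the sector order above):
  C_11 = (0.95)(0.95) − (-0.35)(-0.45) = 0.7450
  C_12 = −[(-0.40)(0.95) − (-0.35)(-0.10)] = 0.4150
  C_13 = (-0.40)(-0.45) − (0.95)(-0.10) = 0.2750
  C_21 = −[(-0.25)(0.95) − (-0.35)(-0.45)] = 0.3950
  C_22 = (0.70)(0.95) − (-0.35)(-0.10) = 0.6300
  C_23 = −[(0.70)(-0.45) − (-0.25)(-0.10)] = 0.3400
  C_31 = (-0.25)(-0.35) − (-0.35)(0.95) = 0.4200
  C_32 = −[(0.70)(-0.35) − (-0.35)(-0.40)] = 0.3850
  C_33 = (0.70)(0.95) − (-0.25)(-0.40) = 0.5650
det(I−A) = Σ_j (I−A)_1j·C_1j = (0.70)(0.7450) + (-0.25)(0.4150) + (-0.35)(0.2750) = 0.3215
adj(I−A) = Cᵀ =
  [ 0.7450   0.3950   0.4200]
  [ 0.4150   0.6300   0.3850]
  [ 0.2750   0.3400   0.5650]
(I − A)⁻¹ = adj(I−A) / det(I−A) ≈
  [   2.3173     1.2286     1.3064]
  [   1.2908     1.9596     1.1975]
  [   0.8554     1.0575     1.7574]
First solve x = (I − A)⁻¹ d = adj(I−A)·d / det(I−A); in particular x_1 = (0.7450·420 + 0.3950·700 + 0.4200·580) / 0.3215 = 833.00 / 0.3215 ≈ 2590.9798.
Intermediate flow from 3 to 1: z_31 = a_31 · x_1 = 0.10 × 833.00 / 0.3215 = 83.30 / 0.3215 ≈ 259.10.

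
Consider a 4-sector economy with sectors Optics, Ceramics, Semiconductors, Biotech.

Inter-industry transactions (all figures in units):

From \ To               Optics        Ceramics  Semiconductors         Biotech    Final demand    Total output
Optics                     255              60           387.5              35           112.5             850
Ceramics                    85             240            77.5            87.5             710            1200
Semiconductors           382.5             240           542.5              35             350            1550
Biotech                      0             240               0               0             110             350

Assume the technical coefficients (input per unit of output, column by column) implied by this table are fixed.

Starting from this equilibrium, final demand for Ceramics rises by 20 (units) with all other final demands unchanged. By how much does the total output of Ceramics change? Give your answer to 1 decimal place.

Δx_C = 28.8

Technical coefficients a_ij = z_ij / X_j:
  a_OO = 255/850 = 0.30, a_CO = 85/850 = 0.10, a_SO = 382.5/850 = 0.45, a_BO = 0/850 = 0.00
  a_OC = 60/1200 = 0.05, a_CC = 240/1200 = 0.20, a_SC = 240/1200 = 0.20, a_BC = 240/1200 = 0.20
  a_OS = 387.5/1550 = 0.25, a_CS = 77.5/1550 = 0.05, a_SS = 542.5/1550 = 0.35, a_BS = 0/1550 = 0.00
  a_OB = 35/350 = 0.10, a_CB = 87.5/350 = 0.25, a_SB = 35/350 = 0.10, a_BB = 0/350 = 0.00
I − A =
  [   0.70    -0.05    -0.25    -0.10]
  [  -0.10     0.80    -0.05    -0.25]
  [  -0.45    -0.20     0.65    -0.10]
  [   0.00    -0.20     0.00     1.00]
Compute the cofactors C_ij = (−1)^(i+j)·(3×3 minor ij) of I−A; the adjugate is their transpose:
adj(I−A) = Cᵀ =
  [ 0.476500   0.100500   0.191000   0.091875]
  [ 0.087500   0.342500   0.060000   0.100375]
  [ 0.359500   0.185500   0.518000   0.134125]
  [ 0.017500   0.068500   0.012000   0.257625]
det(I−A) = Σ_j (I−A)_1j·C_1j = (0.70)(0.476500) + (-0.05)(0.087500) + (-0.25)(0.359500) + (-0.10)(0.017500) = 0.23755
(I − A)⁻¹ = adj(I−A) / det(I−A) ≈
  [   2.0059     0.4231     0.8040     0.3868]
  [   0.3683     1.4418     0.2526     0.4225]
  [   1.5134     0.7809     2.1806     0.5646]
  [   0.0737     0.2884     0.0505     1.0845]
Δx = (I − A)⁻¹ Δd with Δd having +20 in the Ceramics component and 0 elsewhere.
So Δx_C = L_CC · (+20), where L_CC = adj(I−A)_CC / det(I−A) = 0.342500 / 0.23755.
Δx_C = 0.342500 × (+20) / 0.23755 = 6.85 / 0.23755 ≈ 28.8.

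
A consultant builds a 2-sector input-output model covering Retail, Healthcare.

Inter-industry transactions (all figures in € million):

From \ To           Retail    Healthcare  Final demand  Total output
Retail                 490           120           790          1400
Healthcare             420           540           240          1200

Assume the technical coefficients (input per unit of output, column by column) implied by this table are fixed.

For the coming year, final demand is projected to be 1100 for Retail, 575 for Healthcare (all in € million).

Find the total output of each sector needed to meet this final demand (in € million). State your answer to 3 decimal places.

Technical coefficients a_ij = z_ij / X_j:
  a_11 = 490/1400 = 0.35, a_21 = 420/1400 = 0.30
  a_12 = 120/1200 = 0.10, a_22 = 540/1200 = 0.45
I − A =
  [   0.65    -0.10]
  [  -0.30     0.55]
det(I−A) = (0.65)(0.55) − (-0.10)(-0.30) = 0.3275
adj(I−A) = [[0.55, 0.10], [0.30, 0.65]]
(I − A)⁻¹ = adj(I−A) / det(I−A) ≈
  [   1.6794     0.3053]
  [   0.9160     1.9847]
x = (I − A)⁻¹ d = adj(I−A)·d / det(I−A), with det(I−A) = 0.3275:
  x_1 = (0.55·1100 + 0.10·575) / 0.3275 = 662.50 / 0.3275 ≈ 2022.901
  x_2 = (0.30·1100 + 0.65·575) / 0.3275 = 703.75 / 0.3275 ≈ 2148.855

x_1 = 2022.901, x_2 = 2148.855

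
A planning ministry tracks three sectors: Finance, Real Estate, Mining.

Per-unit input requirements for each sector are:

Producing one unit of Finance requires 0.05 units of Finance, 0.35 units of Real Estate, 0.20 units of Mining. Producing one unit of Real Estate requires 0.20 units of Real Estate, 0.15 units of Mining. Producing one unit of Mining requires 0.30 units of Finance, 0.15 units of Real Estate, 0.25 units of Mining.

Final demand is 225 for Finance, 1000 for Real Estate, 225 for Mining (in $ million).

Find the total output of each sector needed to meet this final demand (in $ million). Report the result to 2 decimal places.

x_F = 472.16, x_R = 1596.29, x_M = 745.17

I − A =
  [   0.95     0.00    -0.30]
  [  -0.35     0.80    -0.15]
  [  -0.20    -0.15     0.75]
Cofactors of I−A, C_ij = (−1)^(i+j)·(minor ij) (rows/columns in the sector order above):
  C_11 = (0.80)(0.75) − (-0.15)(-0.15) = 0.5775
  C_12 = −[(-0.35)(0.75) − (-0.15)(-0.20)] = 0.2925
  C_13 = (-0.35)(-0.15) − (0.80)(-0.20) = 0.2125
  C_21 = −[(0.00)(0.75) − (-0.30)(-0.15)] = 0.0450
  C_22 = (0.95)(0.75) − (-0.30)(-0.20) = 0.6525
  C_23 = −[(0.95)(-0.15) − (0.00)(-0.20)] = 0.1425
  C_31 = (0.00)(-0.15) − (-0.30)(0.80) = 0.2400
  C_32 = −[(0.95)(-0.15) − (-0.30)(-0.35)] = 0.2475
  C_33 = (0.95)(0.80) − (0.00)(-0.35) = 0.7600
det(I−A) = Σ_j (I−A)_1j·C_1j = (0.95)(0.5775) + (0.00)(0.2925) + (-0.30)(0.2125) = 0.484875
adj(I−A) = Cᵀ =
  [ 0.5775   0.0450   0.2400]
  [ 0.2925   0.6525   0.2475]
  [ 0.2125   0.1425   0.7600]
(I − A)⁻¹ = adj(I−A) / det(I−A) ≈
  [   1.1910     0.0928     0.4950]
  [   0.6032     1.3457     0.5104]
  [   0.4383     0.2939     1.5674]
x = (I − A)⁻¹ d = adj(I−A)·d / det(I−A), with det(I−A) = 0.484875:
  x_F = (0.5775·225 + 0.0450·1000 + 0.2400·225) / 0.484875 = 228.9375 / 0.484875 ≈ 472.16
  x_R = (0.2925·225 + 0.6525·1000 + 0.2475·225) / 0.484875 = 774.00 / 0.484875 ≈ 1596.29
  x_M = (0.2125·225 + 0.1425·1000 + 0.7600·225) / 0.484875 = 361.3125 / 0.484875 ≈ 745.17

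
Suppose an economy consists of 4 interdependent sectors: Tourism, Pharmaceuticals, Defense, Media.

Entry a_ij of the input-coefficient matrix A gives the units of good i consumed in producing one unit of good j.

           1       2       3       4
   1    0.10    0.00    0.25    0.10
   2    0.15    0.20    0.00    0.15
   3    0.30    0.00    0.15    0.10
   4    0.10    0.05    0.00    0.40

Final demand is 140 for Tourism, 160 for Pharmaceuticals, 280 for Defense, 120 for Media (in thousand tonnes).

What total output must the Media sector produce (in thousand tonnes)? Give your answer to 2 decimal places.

I − A =
  [   0.90     0.00    -0.25    -0.10]
  [  -0.15     0.80     0.00    -0.15]
  [  -0.30     0.00     0.85    -0.10]
  [  -0.10    -0.05     0.00     0.60]
Compute the cofactors C_ij = (−1)^(i+j)·(3×3 minor ij) of I−A; the adjugate is their transpose:
adj(I−A) = Cᵀ =
  [ 0.401625   0.005500   0.118125   0.088000]
  [ 0.089250   0.403000   0.026250   0.120000]
  [ 0.150500   0.006000   0.416500   0.096000]
  [ 0.074375   0.034500   0.021875   0.552000]
det(I−A) = Σ_j (I−A)_1j·C_1j = (0.90)(0.401625) + (0.00)(0.089250) + (-0.25)(0.150500) + (-0.10)(0.074375) = 0.3164
(I − A)⁻¹ = adj(I−A) / det(I−A) ≈
  [   1.2694     0.0174     0.3733     0.2781]
  [   0.2821     1.2737     0.0830     0.3793]
  [   0.4757     0.0190     1.3164     0.3034]
  [   0.2351     0.1090     0.0691     1.7446]
x = (I − A)⁻¹ d = adj(I−A)·d / det(I−A), with det(I−A) = 0.3164:
  x_1 = (0.401625·140 + 0.005500·160 + 0.118125·280 + 0.088000·120) / 0.3164 = 100.7425 / 0.3164 ≈ 318.40
  x_2 = (0.089250·140 + 0.403000·160 + 0.026250·280 + 0.120000·120) / 0.3164 = 98.725 / 0.3164 ≈ 312.03
  x_3 = (0.150500·140 + 0.006000·160 + 0.416500·280 + 0.096000·120) / 0.3164 = 150.17 / 0.3164 ≈ 474.62
  x_4 = (0.074375·140 + 0.034500·160 + 0.021875·280 + 0.552000·120) / 0.3164 = 88.2975 / 0.3164 ≈ 279.07

x_4 = 279.07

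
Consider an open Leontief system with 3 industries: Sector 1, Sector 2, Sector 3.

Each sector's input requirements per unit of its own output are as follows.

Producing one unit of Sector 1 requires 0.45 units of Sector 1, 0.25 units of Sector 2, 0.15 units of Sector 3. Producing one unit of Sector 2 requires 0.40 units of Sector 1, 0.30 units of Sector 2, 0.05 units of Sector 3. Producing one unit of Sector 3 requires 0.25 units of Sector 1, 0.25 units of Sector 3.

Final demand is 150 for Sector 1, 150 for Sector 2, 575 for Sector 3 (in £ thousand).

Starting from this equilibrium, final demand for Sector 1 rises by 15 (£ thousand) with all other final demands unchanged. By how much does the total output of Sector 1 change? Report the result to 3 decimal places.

I − A =
  [   0.55    -0.40    -0.25]
  [  -0.25     0.70     0.00]
  [  -0.15    -0.05     0.75]
Cofactors of I−A, C_ij = (−1)^(i+j)·(minor ij) (rows/columns in the sector order above):
  C_11 = (0.70)(0.75) − (0.00)(-0.05) = 0.5250
  C_12 = −[(-0.25)(0.75) − (0.00)(-0.15)] = 0.1875
  C_13 = (-0.25)(-0.05) − (0.70)(-0.15) = 0.1175
  C_21 = −[(-0.40)(0.75) − (-0.25)(-0.05)] = 0.3125
  C_22 = (0.55)(0.75) − (-0.25)(-0.15) = 0.3750
  C_23 = −[(0.55)(-0.05) − (-0.40)(-0.15)] = 0.0875
  C_31 = (-0.40)(0.00) − (-0.25)(0.70) = 0.1750
  C_32 = −[(0.55)(0.00) − (-0.25)(-0.25)] = 0.0625
  C_33 = (0.55)(0.70) − (-0.40)(-0.25) = 0.2850
det(I−A) = Σ_j (I−A)_1j·C_1j = (0.55)(0.5250) + (-0.40)(0.1875) + (-0.25)(0.1175) = 0.184375
adj(I−A) = Cᵀ =
  [ 0.5250   0.3125   0.1750]
  [ 0.1875   0.3750   0.0625]
  [ 0.1175   0.0875   0.2850]
(I − A)⁻¹ = adj(I−A) / det(I−A) ≈
  [   2.8475     1.6949     0.9492]
  [   1.0169     2.0339     0.3390]
  [   0.6373     0.4746     1.5458]
Δx = (I − A)⁻¹ Δd with Δd having +15 in the Sector 1 component and 0 elsewhere.
So Δx_1 = L_11 · (+15), where L_11 = adj(I−A)_11 / det(I−A) = 0.5250 / 0.184375.
Δx_1 = 0.5250 × (+15) / 0.184375 = 7.875 / 0.184375 ≈ 42.712.

Δx_1 = 42.712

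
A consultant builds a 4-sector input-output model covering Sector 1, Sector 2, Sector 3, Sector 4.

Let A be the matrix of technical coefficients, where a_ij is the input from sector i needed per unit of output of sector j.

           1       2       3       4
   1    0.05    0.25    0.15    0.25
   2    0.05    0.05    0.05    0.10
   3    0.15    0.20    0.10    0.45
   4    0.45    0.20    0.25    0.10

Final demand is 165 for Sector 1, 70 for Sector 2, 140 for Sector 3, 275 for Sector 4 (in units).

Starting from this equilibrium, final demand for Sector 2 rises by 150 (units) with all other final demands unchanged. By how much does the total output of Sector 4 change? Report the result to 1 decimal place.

Δx_4 = 122.9

I − A =
  [   0.95    -0.25    -0.15    -0.25]
  [  -0.05     0.95    -0.05    -0.10]
  [  -0.15    -0.20     0.90    -0.45]
  [  -0.45    -0.20    -0.25     0.90]
Compute the cofactors C_ij = (−1)^(i+j)·(3×3 minor ij) of I−A; the adjugate is their transpose:
adj(I−A) = Cᵀ =
  [ 0.626125   0.272375   0.204625   0.306500]
  [ 0.096000   0.501375   0.077500   0.121125]
  [ 0.340125   0.325875   0.661375   0.461375]
  [ 0.428875   0.338125   0.303250   0.766750]
det(I−A) = Σ_j (I−A)_1j·C_1j = (0.95)(0.626125) + (-0.25)(0.096000) + (-0.15)(0.340125) + (-0.25)(0.428875) = 0.41258125
(I − A)⁻¹ = adj(I−A) / det(I−A) ≈
  [   1.5176     0.6602     0.4960     0.7429]
  [   0.2327     1.2152     0.1878     0.2936]
  [   0.8244     0.7898     1.6030     1.1183]
  [   1.0395     0.8195     0.7350     1.8584]
Δx = (I − A)⁻¹ Δd with Δd having +150 in the Sector 2 component and 0 elsewhere.
So Δx_4 = L_42 · (+150), where L_42 = adj(I−A)_42 / det(I−A) = 0.338125 / 0.41258125.
Δx_4 = 0.338125 × (+150) / 0.41258125 = 50.71875 / 0.41258125 ≈ 122.9.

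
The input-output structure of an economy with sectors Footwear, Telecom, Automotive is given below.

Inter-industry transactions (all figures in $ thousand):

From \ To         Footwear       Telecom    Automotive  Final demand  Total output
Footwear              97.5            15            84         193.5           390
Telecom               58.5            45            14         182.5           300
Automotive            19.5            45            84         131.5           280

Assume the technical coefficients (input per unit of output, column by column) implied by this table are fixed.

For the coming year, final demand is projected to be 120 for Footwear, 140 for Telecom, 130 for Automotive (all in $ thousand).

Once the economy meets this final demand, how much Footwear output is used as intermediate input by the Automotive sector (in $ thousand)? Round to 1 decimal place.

z_13 = 76.3

Technical coefficients a_ij = z_ij / X_j:
  a_11 = 97.5/390 = 0.25, a_21 = 58.5/390 = 0.15, a_31 = 19.5/390 = 0.05
  a_12 = 15/300 = 0.05, a_22 = 45/300 = 0.15, a_32 = 45/300 = 0.15
  a_13 = 84/280 = 0.30, a_23 = 14/280 = 0.05, a_33 = 84/280 = 0.30
I − A =
  [   0.75    -0.05    -0.30]
  [  -0.15     0.85    -0.05]
  [  -0.05    -0.15     0.70]
Cofactors of I−A, C_ij = (−1)^(i+j)·(minor ij) (rows/columns in the sector order above):
  C_11 = (0.85)(0.70) − (-0.05)(-0.15) = 0.5875
  C_12 = −[(-0.15)(0.70) − (-0.05)(-0.05)] = 0.1075
  C_13 = (-0.15)(-0.15) − (0.85)(-0.05) = 0.0650
  C_21 = −[(-0.05)(0.70) − (-0.30)(-0.15)] = 0.0800
  C_22 = (0.75)(0.70) − (-0.30)(-0.05) = 0.5100
  C_23 = −[(0.75)(-0.15) − (-0.05)(-0.05)] = 0.1150
  C_31 = (-0.05)(-0.05) − (-0.30)(0.85) = 0.2575
  C_32 = −[(0.75)(-0.05) − (-0.30)(-0.15)] = 0.0825
  C_33 = (0.75)(0.85) − (-0.05)(-0.15) = 0.6300
det(I−A) = Σ_j (I−A)_1j·C_1j = (0.75)(0.5875) + (-0.05)(0.1075) + (-0.30)(0.0650) = 0.41575
adj(I−A) = Cᵀ =
  [ 0.5875   0.0800   0.2575]
  [ 0.1075   0.5100   0.0825]
  [ 0.0650   0.1150   0.6300]
(I − A)⁻¹ = adj(I−A) / det(I−A) ≈
  [   1.4131     0.1924     0.6194]
  [   0.2586     1.2267     0.1984]
  [   0.1563     0.2766     1.5153]
First solve x = (I − A)⁻¹ d = adj(I−A)·d / det(I−A); in particular x_3 = (0.0650·120 + 0.1150·140 + 0.6300·130) / 0.41575 = 105.80 / 0.41575 ≈ 254.480.
Intermediate flow from 1 to 3: z_13 = a_13 · x_3 = 0.30 × 105.80 / 0.41575 = 31.74 / 0.41575 ≈ 76.3.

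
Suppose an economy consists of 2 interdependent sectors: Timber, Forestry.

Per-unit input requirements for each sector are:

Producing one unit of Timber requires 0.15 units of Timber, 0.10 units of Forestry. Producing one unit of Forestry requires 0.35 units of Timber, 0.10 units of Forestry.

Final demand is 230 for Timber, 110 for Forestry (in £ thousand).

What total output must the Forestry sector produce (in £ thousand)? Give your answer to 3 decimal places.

x_F = 159.589

I − A =
  [   0.85    -0.35]
  [  -0.10     0.90]
det(I−A) = (0.85)(0.90) − (-0.35)(-0.10) = 0.7300
adj(I−A) = [[0.90, 0.35], [0.10, 0.85]]
(I − A)⁻¹ = adj(I−A) / det(I−A) ≈
  [   1.2329     0.4795]
  [   0.1370     1.1644]
x = (I − A)⁻¹ d = adj(I−A)·d / det(I−A), with det(I−A) = 0.7300:
  x_T = (0.90·230 + 0.35·110) / 0.7300 = 245.50 / 0.7300 ≈ 336.301
  x_F = (0.10·230 + 0.85·110) / 0.7300 = 116.50 / 0.7300 ≈ 159.589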